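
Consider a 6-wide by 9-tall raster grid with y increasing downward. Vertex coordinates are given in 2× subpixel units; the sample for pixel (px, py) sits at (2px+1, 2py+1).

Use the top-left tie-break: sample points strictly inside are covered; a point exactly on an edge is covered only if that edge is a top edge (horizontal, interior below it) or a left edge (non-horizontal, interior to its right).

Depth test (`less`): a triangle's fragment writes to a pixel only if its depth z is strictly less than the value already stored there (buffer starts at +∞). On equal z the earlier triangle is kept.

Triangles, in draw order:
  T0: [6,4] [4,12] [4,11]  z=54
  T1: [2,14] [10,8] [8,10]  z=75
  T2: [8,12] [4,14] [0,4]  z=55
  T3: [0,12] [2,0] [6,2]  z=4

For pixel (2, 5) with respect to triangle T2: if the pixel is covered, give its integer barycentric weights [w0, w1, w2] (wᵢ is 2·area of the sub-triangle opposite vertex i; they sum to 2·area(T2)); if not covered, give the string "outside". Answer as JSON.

T0:
  2·area = 2
  edge (6, 4)→(4, 12): d=(-2,8) right/bottom  bias=-1
  edge (4, 12)→(4, 11): d=(0,-1) top-left  bias=+0
  edge (4, 11)→(6, 4): d=(2,-7) top-left  bias=+0
  covered (0 px):
    · · · · · ·
    · · · · · ·
    · · · · · ·
    · · · · · ·
    · · · · · ·
    · · · · · ·
    · · · · · ·
    · · · · · ·
    · · · · · ·
T1:
  2·area = 4
  edge (2, 14)→(10, 8): d=(8,-6) top-left  bias=+0
  edge (10, 8)→(8, 10): d=(-2,2) right/bottom  bias=-1
  edge (8, 10)→(2, 14): d=(-6,4) right/bottom  bias=-1
    (5,3)@(11, 7): e=[-2,0,6] → ·  [on edge]
    (4,4)@(9, 9): e=[2,0,2] → ·  [on edge]
    (3,5)@(7, 11): e=[6,0,-2] → ·  [on edge]
    (2,6)@(5, 13): e=[10,0,-6] → ·  [on edge]
    (1,7)@(3, 15): e=[14,0,-10] → ·  [on edge]
    (0,8)@(1, 17): e=[18,0,-14] → ·  [on edge]
  covered (0 px):
    · · · · · ·
    · · · · · ·
    · · · · · ·
    · · · · · ·
    · · · · · ·
    · · · · · ·
    · · · · · ·
    · · · · · ·
    · · · · · ·
T2:
  2·area = 48
  edge (8, 12)→(4, 14): d=(-4,2) right/bottom  bias=-1
  edge (4, 14)→(0, 4): d=(-4,-10) top-left  bias=+0
  edge (0, 4)→(8, 12): d=(8,8) right/bottom  bias=-1
    (0,2)@(1, 5): e=[42,6,0] → ·  [on edge]
    (1,3)@(3, 7): e=[30,18,0] → ·  [on edge]
    (1,4)@(3, 9): e=[22,10,16] → █
    (2,4)@(5, 9): e=[18,30,0] → ·  [on edge]
    (1,5)@(3, 11): e=[14,2,32] → █
    (2,5)@(5, 11): e=[10,22,16] → █
    (3,5)@(7, 11): e=[6,42,0] → ·  [on edge]
    (1,6)@(3, 13): e=[6,-6,48] → ·
    (2,6)@(5, 13): e=[2,14,32] → █
    (3,6)@(7, 13): e=[-2,34,16] → ·
    (4,6)@(9, 13): e=[-6,54,0] → ·  [on edge]
    (2,7)@(5, 15): e=[-6,6,48] → ·
    (5,7)@(11, 15): e=[-18,66,0] → ·  [on edge]
  covered (4 px):
    · · · · · ·
    · · · · · ·
    · · · · · ·
    · · · · · ·
    · █ · · · ·
    · █ █ · · ·
    · · █ · · ·
    · · · · · ·
    · · · · · ·
T3:
  2·area = 52
  edge (0, 12)→(2, 0): d=(2,-12) top-left  bias=+0
  edge (2, 0)→(6, 2): d=(4,2) right/bottom  bias=-1
  edge (6, 2)→(0, 12): d=(-6,10) right/bottom  bias=-1
    (1,0)@(3, 1): e=[14,2,36] → █
    (2,0)@(5, 1): e=[38,-2,16] → ·
    (1,1)@(3, 3): e=[18,10,24] → █
    (2,1)@(5, 3): e=[42,6,4] → █
    (3,1)@(7, 3): e=[66,2,-16] → ·
    (1,2)@(3, 5): e=[22,18,12] → █
    (2,2)@(5, 5): e=[46,14,-8] → ·
    (0,3)@(1, 7): e=[2,30,20] → █
    (1,3)@(3, 7): e=[26,26,0] → ·  [on edge]
    (0,4)@(1, 9): e=[6,38,8] → █
    (1,4)@(3, 9): e=[30,34,-12] → ·
    (0,5)@(1, 11): e=[10,46,-4] → ·
  covered (6 px):
    · █ · · · ·
    · █ █ · · ·
    · █ · · · ·
    █ · · · · ·
    █ · · · · ·
    · · · · · ·
    · · · · · ·
    · · · · · ·
    · · · · · ·

Result: [22,16,10]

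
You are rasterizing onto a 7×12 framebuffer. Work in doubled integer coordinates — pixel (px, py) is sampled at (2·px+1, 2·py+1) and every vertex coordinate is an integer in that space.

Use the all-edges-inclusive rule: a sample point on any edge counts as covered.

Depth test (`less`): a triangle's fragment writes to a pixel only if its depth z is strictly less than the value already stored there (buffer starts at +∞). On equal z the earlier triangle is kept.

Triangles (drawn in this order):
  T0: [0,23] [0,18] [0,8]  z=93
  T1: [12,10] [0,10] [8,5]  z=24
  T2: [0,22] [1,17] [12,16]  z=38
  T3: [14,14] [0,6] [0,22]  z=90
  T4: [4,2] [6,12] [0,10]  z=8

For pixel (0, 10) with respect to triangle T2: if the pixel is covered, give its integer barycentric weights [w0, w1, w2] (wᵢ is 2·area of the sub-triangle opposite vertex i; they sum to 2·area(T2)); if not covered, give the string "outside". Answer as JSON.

T0:
  degenerate (2·area = 0) — covers nothing
T1:
  2·area = 60
  edge (12, 10)→(0, 10): d=(-12,0) inclusive
  edge (0, 10)→(8, 5): d=(8,-5) inclusive
  edge (8, 5)→(12, 10): d=(4,5) inclusive
    (2,3)@(5, 7): e=[36,1,23] → #
    (3,3)@(7, 7): e=[36,11,13] → #
    (4,3)@(9, 7): e=[36,21,3] → #
    (5,3)@(11, 7): e=[36,31,-7] → ·
    (1,4)@(3, 9): e=[12,7,41] → #
    (5,4)@(11, 9): e=[12,47,1] → #
    (6,4)@(13, 9): e=[12,57,-9] → ·
    (1,5)@(3, 11): e=[-12,23,49] → ·
    (2,5)@(5, 11): e=[-12,33,39] → ·
    (3,5)@(7, 11): e=[-12,43,29] → ·
    (4,5)@(9, 11): e=[-12,53,19] → ·
    (5,5)@(11, 11): e=[-12,63,9] → ·
  covered (8 px):
    · · · · · · ·
    · · · · · · ·
    · · · · · · ·
    · · # # # · ·
    · # # # # # ·
    · · · · · · ·
    · · · · · · ·
    · · · · · · ·
    · · · · · · ·
    · · · · · · ·
    · · · · · · ·
    · · · · · · ·
T2:
  2·area = 54
  edge (0, 22)→(1, 17): d=(1,-5) inclusive
  edge (1, 17)→(12, 16): d=(11,-1) inclusive
  edge (12, 16)→(0, 22): d=(-12,6) inclusive
    (1,3)@(3, 7): e=[0,-108,162] → ·  [on edge]
    (0,8)@(1, 17): e=[0,0,54] → #  [on edge]
    (1,8)@(3, 17): e=[10,2,42] → #
    (2,8)@(5, 17): e=[20,4,30] → #
    (3,8)@(7, 17): e=[30,6,18] → #
    (4,8)@(9, 17): e=[40,8,6] → #
    (5,8)@(11, 17): e=[50,10,-6] → ·
    (0,9)@(1, 19): e=[2,22,30] → #
    (3,9)@(7, 19): e=[32,28,-6] → ·
    (4,9)@(9, 19): e=[42,30,-18] → ·
    (0,10)@(1, 21): e=[4,44,6] → #
    (1,10)@(3, 21): e=[14,46,-6] → ·
  covered (9 px):
    · · · · · · ·
    · · · · · · ·
    · · · · · · ·
    · · · · · · ·
    · · · · · · ·
    · · · · · · ·
    · · · · · · ·
    · · · · · · ·
    # # # # # · ·
    # # # · · · ·
    # · · · · · ·
    · · · · · · ·
T3:
  2·area = 224  (B↔C swapped to make it positive)
  edge (14, 14)→(0, 22): d=(-14,8) inclusive
  edge (0, 22)→(0, 6): d=(0,-16) inclusive
  edge (0, 6)→(14, 14): d=(14,8) inclusive
    (0,3)@(1, 7): e=[202,16,6] → #
    (1,3)@(3, 7): e=[186,48,-10] → ·
    (0,4)@(1, 9): e=[174,16,34] → #
    (1,4)@(3, 9): e=[158,48,18] → #
    (2,4)@(5, 9): e=[142,80,2] → #
    (3,4)@(7, 9): e=[126,112,-14] → ·
    (0,5)@(1, 11): e=[146,16,62] → #
    (3,5)@(7, 11): e=[98,112,14] → #
    (4,5)@(9, 11): e=[82,144,-2] → ·
    (0,6)@(1, 13): e=[118,16,90] → #
    (4,6)@(9, 13): e=[54,144,26] → #
    (5,6)@(11, 13): e=[38,176,10] → #
  covered (28 px):
    · · · · · · ·
    · · · · · · ·
    · · · · · · ·
    # · · · · · ·
    # # # · · · ·
    # # # # · · ·
    # # # # # # ·
    # # # # # # ·
    # # # # · · ·
    # # # · · · ·
    # · · · · · ·
    · · · · · · ·
T4:
  2·area = 56
  edge (4, 2)→(6, 12): d=(2,10) inclusive
  edge (6, 12)→(0, 10): d=(-6,-2) inclusive
  edge (0, 10)→(4, 2): d=(4,-8) inclusive
    (1,2)@(3, 5): e=[16,36,4] → #
    (2,2)@(5, 5): e=[-4,40,20] → ·
    (1,3)@(3, 7): e=[20,24,12] → #
    (2,3)@(5, 7): e=[0,28,28] → #  [on edge]
    (3,3)@(7, 7): e=[-20,32,44] → ·
    (0,4)@(1, 9): e=[44,8,4] → #
    (3,4)@(7, 9): e=[-16,20,52] → ·
    (0,5)@(1, 11): e=[48,-4,12] → ·
    (1,5)@(3, 11): e=[28,0,28] → #  [on edge]
    (3,5)@(7, 11): e=[-12,8,60] → ·
    (1,6)@(3, 13): e=[32,-12,36] → ·
    (2,6)@(5, 13): e=[12,-8,52] → ·
    (4,6)@(9, 13): e=[-28,0,84] → ·  [on edge]
    (3,8)@(7, 17): e=[0,-28,84] → ·  [on edge]
  covered (8 px):
    · · · · · · ·
    · · · · · · ·
    · # · · · · ·
    · # # · · · ·
    # # # · · · ·
    · # # · · · ·
    · · · · · · ·
    · · · · · · ·
    · · · · · · ·
    · · · · · · ·
    · · · · · · ·
    · · · · · · ·

Answer: [44,6,4]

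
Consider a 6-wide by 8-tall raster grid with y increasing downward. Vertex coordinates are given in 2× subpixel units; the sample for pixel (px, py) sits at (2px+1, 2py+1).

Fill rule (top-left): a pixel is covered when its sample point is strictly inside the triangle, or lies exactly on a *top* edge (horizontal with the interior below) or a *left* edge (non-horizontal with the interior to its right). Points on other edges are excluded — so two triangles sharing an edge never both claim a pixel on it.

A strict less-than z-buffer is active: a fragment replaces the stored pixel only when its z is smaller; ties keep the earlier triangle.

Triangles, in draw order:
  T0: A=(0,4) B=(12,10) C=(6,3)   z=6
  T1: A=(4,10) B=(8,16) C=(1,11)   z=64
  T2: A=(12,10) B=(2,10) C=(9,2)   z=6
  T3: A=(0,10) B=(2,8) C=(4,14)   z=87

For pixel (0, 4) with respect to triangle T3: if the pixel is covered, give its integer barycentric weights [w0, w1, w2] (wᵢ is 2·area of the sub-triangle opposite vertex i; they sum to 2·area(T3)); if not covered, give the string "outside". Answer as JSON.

T0:
  2·area = 48  (B↔C swapped to make it positive)
  edge (0, 4)→(6, 3): d=(6,-1) top-left  bias=+0
  edge (6, 3)→(12, 10): d=(6,7) right/bottom  bias=-1
  edge (12, 10)→(0, 4): d=(-12,-6) top-left  bias=+0
    (1,2)@(3, 5): e=[9,33,6] → X
    (2,2)@(5, 5): e=[11,19,18] → X
    (3,2)@(7, 5): e=[13,5,30] → X
    (4,2)@(9, 5): e=[15,-9,42] → .
    (1,3)@(3, 7): e=[21,45,-18] → .
    (2,3)@(5, 7): e=[23,31,-6] → .
    (3,3)@(7, 7): e=[25,17,6] → X
    (4,3)@(9, 7): e=[27,3,18] → X
    (5,3)@(11, 7): e=[29,-11,30] → .
    (3,4)@(7, 9): e=[37,29,-18] → .
    (4,4)@(9, 9): e=[39,15,-6] → .
    (5,4)@(11, 9): e=[41,1,6] → X
  covered (6 px):
    . . . . . .
    . . . . . .
    . X X X . .
    . . . X X .
    . . . . . X
    . . . . . .
    . . . . . .
    . . . . . .
T1:
  2·area = 22
  edge (4, 10)→(8, 16): d=(4,6) right/bottom  bias=-1
  edge (8, 16)→(1, 11): d=(-7,-5) top-left  bias=+0
  edge (1, 11)→(4, 10): d=(3,-1) top-left  bias=+0
    (3,4)@(7, 9): e=[-22,44,0] → .  [on edge]
    (0,5)@(1, 11): e=[22,0,0] → X  [on edge]
    (1,5)@(3, 11): e=[10,10,2] → X
    (2,5)@(5, 11): e=[-2,20,4] → .
    (0,6)@(1, 13): e=[30,-14,6] → .
    (1,6)@(3, 13): e=[18,-4,8] → .
    (2,6)@(5, 13): e=[6,6,10] → X
    (3,6)@(7, 13): e=[-6,16,12] → .
    (2,7)@(5, 15): e=[14,-8,16] → .
    (3,7)@(7, 15): e=[2,2,18] → X
    (4,7)@(9, 15): e=[-10,12,20] → .
  covered (4 px):
    . . . . . .
    . . . . . .
    . . . . . .
    . . . . . .
    . . . . . .
    X X . . . .
    . . X . . .
    . . . X . .
T2:
  2·area = 80
  edge (12, 10)→(2, 10): d=(-10,0) right/bottom  bias=-1
  edge (2, 10)→(9, 2): d=(7,-8) top-left  bias=+0
  edge (9, 2)→(12, 10): d=(3,8) right/bottom  bias=-1
    (4,1)@(9, 3): e=[70,7,3] → X
    (5,1)@(11, 3): e=[70,23,-13] → .
    (3,2)@(7, 5): e=[50,5,25] → X
    (5,2)@(11, 5): e=[50,37,-7] → .
    (2,3)@(5, 7): e=[30,3,47] → X
    (5,3)@(11, 7): e=[30,51,-1] → .
    (1,4)@(3, 9): e=[10,1,69] → X
    (5,4)@(11, 9): e=[10,65,5] → X
    (1,5)@(3, 11): e=[-10,15,75] → .
    (2,5)@(5, 11): e=[-10,31,59] → .
    (3,5)@(7, 11): e=[-10,47,43] → .
    (4,5)@(9, 11): e=[-10,63,27] → .
  covered (11 px):
    . . . . . .
    . . . . X .
    . . . X X .
    . . X X X .
    . X X X X X
    . . . . . .
    . . . . . .
    . . . . . .
T3:
  2·area = 16
  edge (0, 10)→(2, 8): d=(2,-2) top-left  bias=+0
  edge (2, 8)→(4, 14): d=(2,6) right/bottom  bias=-1
  edge (4, 14)→(0, 10): d=(-4,-4) top-left  bias=+0
    (4,0)@(9, 1): e=[0,-56,72] → .  [on edge]
    (3,1)@(7, 3): e=[0,-40,56] → .  [on edge]
    (0,2)@(1, 5): e=[-8,0,24] → .  [on edge]
    (2,2)@(5, 5): e=[0,-24,40] → .  [on edge]
    (1,3)@(3, 7): e=[0,-8,24] → .  [on edge]
    (0,4)@(1, 9): e=[0,8,8] → X  [on edge]
    (1,4)@(3, 9): e=[4,-4,16] → .
    (0,5)@(1, 11): e=[4,12,0] → X  [on edge]
    (1,5)@(3, 11): e=[8,0,8] → .  [on edge]
    (0,6)@(1, 13): e=[8,16,-8] → .
    (1,6)@(3, 13): e=[12,4,0] → X  [on edge]
    (2,6)@(5, 13): e=[16,-8,8] → .
    (2,7)@(5, 15): e=[20,-4,0] → .  [on edge]
  covered (3 px):
    . . . . . .
    . . . . . .
    . . . . . .
    . . . . . .
    X . . . . .
    X . . . . .
    . X . . . .
    . . . . . .

Answer: [8,8,0]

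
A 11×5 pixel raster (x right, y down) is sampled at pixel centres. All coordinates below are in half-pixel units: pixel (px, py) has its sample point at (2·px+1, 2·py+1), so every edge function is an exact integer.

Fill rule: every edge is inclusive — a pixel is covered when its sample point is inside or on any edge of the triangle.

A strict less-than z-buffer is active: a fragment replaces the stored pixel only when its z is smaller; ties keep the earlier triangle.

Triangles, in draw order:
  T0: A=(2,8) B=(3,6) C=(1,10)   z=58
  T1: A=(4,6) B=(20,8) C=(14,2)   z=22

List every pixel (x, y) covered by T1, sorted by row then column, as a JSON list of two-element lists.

T0:
  degenerate (2·area = 0) — covers nothing
T1:
  2·area = 84  (B↔C swapped to make it positive)
  edge (4, 6)→(14, 2): d=(10,-4) inclusive
  edge (14, 2)→(20, 8): d=(6,6) inclusive
  edge (20, 8)→(4, 6): d=(-16,-2) inclusive
    (6,0)@(13, 1): e=[-14,0,98] → ·  [on edge]
    (6,1)@(13, 3): e=[6,12,66] → █
    (7,1)@(15, 3): e=[14,0,70] → █  [on edge]
    (8,1)@(17, 3): e=[22,-12,74] → ·
    (3,2)@(7, 5): e=[2,60,22] → █
    (4,2)@(9, 5): e=[10,48,26] → █
    (5,2)@(11, 5): e=[18,36,30] → █
    (8,2)@(17, 5): e=[42,0,42] → █  [on edge]
    (9,2)@(19, 5): e=[50,-12,46] → ·
    (3,3)@(7, 7): e=[22,72,-10] → ·
    (4,3)@(9, 7): e=[30,60,-6] → ·
    (5,3)@(11, 7): e=[38,48,-2] → ·
    (9,3)@(19, 7): e=[70,0,14] → █  [on edge]
    (10,4)@(21, 9): e=[98,0,-14] → ·  [on edge]
  covered (12 px):
    · · · · · · · · · · ·
    · · · · · · █ █ · · ·
    · · · █ █ █ █ █ █ · ·
    · · · · · · █ █ █ █ ·
    · · · · · · · · · · ·

Answer: [[6,1],[7,1],[3,2],[4,2],[5,2],[6,2],[7,2],[8,2],[6,3],[7,3],[8,3],[9,3]]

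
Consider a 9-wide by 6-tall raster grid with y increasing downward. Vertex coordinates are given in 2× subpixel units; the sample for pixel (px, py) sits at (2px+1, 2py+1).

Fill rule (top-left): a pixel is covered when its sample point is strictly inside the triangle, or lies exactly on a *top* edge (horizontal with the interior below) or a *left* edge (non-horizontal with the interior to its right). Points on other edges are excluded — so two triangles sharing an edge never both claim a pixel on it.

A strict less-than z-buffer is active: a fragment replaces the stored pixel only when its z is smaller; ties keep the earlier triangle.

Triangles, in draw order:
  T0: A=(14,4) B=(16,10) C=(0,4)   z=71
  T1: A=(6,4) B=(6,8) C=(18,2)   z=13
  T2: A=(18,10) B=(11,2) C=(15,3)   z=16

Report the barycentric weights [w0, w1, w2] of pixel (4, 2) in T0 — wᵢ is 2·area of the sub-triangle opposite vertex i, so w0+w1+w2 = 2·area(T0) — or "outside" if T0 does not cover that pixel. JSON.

T0:
  2·area = 84
  edge (14, 4)→(16, 10): d=(2,6) right/bottom  bias=-1
  edge (16, 10)→(0, 4): d=(-16,-6) top-left  bias=+0
  edge (0, 4)→(14, 4): d=(14,0) top-left  bias=+0
    (6,0)@(13, 1): e=[0,126,-42] → .  [on edge]
    (1,2)@(3, 5): e=[68,2,14] → X
    (2,2)@(5, 5): e=[56,14,14] → X
    (3,2)@(7, 5): e=[44,26,14] → X
    (4,2)@(9, 5): e=[32,38,14] → X
    (5,2)@(11, 5): e=[20,50,14] → X
    (6,2)@(13, 5): e=[8,62,14] → X
    (7,2)@(15, 5): e=[-4,74,14] → .
    (1,3)@(3, 7): e=[72,-30,42] → .
    (2,3)@(5, 7): e=[60,-18,42] → .
    (3,3)@(7, 7): e=[48,-6,42] → .
    (4,3)@(9, 7): e=[36,6,42] → X
    (7,3)@(15, 7): e=[0,42,42] → .  [on edge]
  covered (10 px):
    . . . . . . . . .
    . . . . . . . . .
    . X X X X X X . .
    . . . . X X X . .
    . . . . . . . X .
    . . . . . . . . .
T1:
  2·area = 48  (B↔C swapped to make it positive)
  edge (6, 4)→(18, 2): d=(12,-2) top-left  bias=+0
  edge (18, 2)→(6, 8): d=(-12,6) right/bottom  bias=-1
  edge (6, 8)→(6, 4): d=(0,-4) top-left  bias=+0
    (6,1)@(13, 3): e=[2,18,28] → X
    (7,1)@(15, 3): e=[6,6,36] → X
    (8,1)@(17, 3): e=[10,-6,44] → .
    (3,2)@(7, 5): e=[14,30,4] → X
    (4,2)@(9, 5): e=[18,18,12] → X
    (5,2)@(11, 5): e=[22,6,20] → X
    (6,2)@(13, 5): e=[26,-6,28] → .
    (7,2)@(15, 5): e=[30,-18,36] → .
    (3,3)@(7, 7): e=[38,6,4] → X
    (4,3)@(9, 7): e=[42,-6,12] → .
    (5,3)@(11, 7): e=[46,-18,20] → .
    (3,4)@(7, 9): e=[62,-18,4] → .
  covered (6 px):
    . . . . . . . . .
    . . . . . . X X .
    . . . X X X . . .
    . . . X . . . . .
    . . . . . . . . .
    . . . . . . . . .
T2:
  2·area = 25
  edge (18, 10)→(11, 2): d=(-7,-8) top-left  bias=+0
  edge (11, 2)→(15, 3): d=(4,1) right/bottom  bias=-1
  edge (15, 3)→(18, 10): d=(3,7) right/bottom  bias=-1
    (3,0)@(7, 1): e=[-25,0,50] → .  [on edge]
    (6,1)@(13, 3): e=[9,2,14] → X
    (7,1)@(15, 3): e=[25,0,0] → .  [on edge]
    (6,2)@(13, 5): e=[-5,10,20] → .
    (7,2)@(15, 5): e=[11,8,6] → X
    (8,2)@(17, 5): e=[27,6,-8] → .
    (7,3)@(15, 7): e=[-3,16,12] → .
  covered (2 px):
    . . . . . . . . .
    . . . . . . X . .
    . . . . . . . X .
    . . . . . . . . .
    . . . . . . . . .
    . . . . . . . . .

Final: [38,14,32]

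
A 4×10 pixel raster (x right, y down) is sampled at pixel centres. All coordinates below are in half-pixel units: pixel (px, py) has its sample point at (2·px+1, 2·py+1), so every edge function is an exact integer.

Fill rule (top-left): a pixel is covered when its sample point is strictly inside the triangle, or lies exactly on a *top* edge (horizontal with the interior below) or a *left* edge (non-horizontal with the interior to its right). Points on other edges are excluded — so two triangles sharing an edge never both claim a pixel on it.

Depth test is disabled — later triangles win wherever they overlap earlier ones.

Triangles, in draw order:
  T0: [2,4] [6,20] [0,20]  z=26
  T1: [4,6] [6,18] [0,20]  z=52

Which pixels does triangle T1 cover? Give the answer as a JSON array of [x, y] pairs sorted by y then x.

T0:
  2·area = 96
  edge (2, 4)→(6, 20): d=(4,16) right/bottom  bias=-1
  edge (6, 20)→(0, 20): d=(-6,0) right/bottom  bias=-1
  edge (0, 20)→(2, 4): d=(2,-16) top-left  bias=+0
    (1,4)@(3, 9): e=[4,66,26] → X
    (2,4)@(5, 9): e=[-28,66,58] → .
    (1,5)@(3, 11): e=[12,54,30] → X
    (2,5)@(5, 11): e=[-20,54,62] → .
    (0,6)@(1, 13): e=[52,42,2] → X
    (2,6)@(5, 13): e=[-12,42,66] → .
    (0,7)@(1, 15): e=[60,30,6] → X
    (2,7)@(5, 15): e=[-4,30,70] → .
    (0,8)@(1, 17): e=[68,18,10] → X
    (2,8)@(5, 17): e=[4,18,74] → X
    (3,8)@(7, 17): e=[-28,18,106] → .
    (0,9)@(1, 19): e=[76,6,14] → X
  covered (12 px):
    . . . .
    . . . .
    . . . .
    . . . .
    . X . .
    . X . .
    X X . .
    X X . .
    X X X .
    X X X .
T1:
  2·area = 76
  edge (4, 6)→(6, 18): d=(2,12) right/bottom  bias=-1
  edge (6, 18)→(0, 20): d=(-6,2) right/bottom  bias=-1
  edge (0, 20)→(4, 6): d=(4,-14) top-left  bias=+0
    (1,5)@(3, 11): e=[22,48,6] → X
    (2,5)@(5, 11): e=[-2,44,34] → .
    (1,6)@(3, 13): e=[26,36,14] → X
    (2,6)@(5, 13): e=[2,32,42] → X
    (3,6)@(7, 13): e=[-22,28,70] → .
    (1,7)@(3, 15): e=[30,24,22] → X
    (3,7)@(7, 15): e=[-18,16,78] → .
    (0,8)@(1, 17): e=[58,16,2] → X
    (3,8)@(7, 17): e=[-14,4,86] → .
    (0,9)@(1, 19): e=[62,4,10] → X
    (1,9)@(3, 19): e=[38,0,38] → .  [on edge]
    (2,9)@(5, 19): e=[14,-4,66] → .
  covered (9 px):
    . . . .
    . . . .
    . . . .
    . . . .
    . . . .
    . X . .
    . X X .
    . X X .
    X X X .
    X . . .

Answer: [[1,5],[1,6],[2,6],[1,7],[2,7],[0,8],[1,8],[2,8],[0,9]]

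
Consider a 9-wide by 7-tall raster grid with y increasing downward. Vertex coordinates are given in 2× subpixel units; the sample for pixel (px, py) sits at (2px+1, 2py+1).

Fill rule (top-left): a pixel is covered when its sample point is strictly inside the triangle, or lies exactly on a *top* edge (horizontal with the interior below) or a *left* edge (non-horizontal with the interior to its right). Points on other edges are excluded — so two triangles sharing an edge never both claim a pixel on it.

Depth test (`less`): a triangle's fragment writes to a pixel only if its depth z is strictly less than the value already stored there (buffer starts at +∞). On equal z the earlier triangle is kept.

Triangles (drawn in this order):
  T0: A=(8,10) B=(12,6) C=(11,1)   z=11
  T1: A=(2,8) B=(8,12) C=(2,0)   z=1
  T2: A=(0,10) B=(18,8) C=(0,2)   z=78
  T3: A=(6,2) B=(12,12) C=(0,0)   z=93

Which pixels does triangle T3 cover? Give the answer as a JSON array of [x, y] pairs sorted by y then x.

T0:
  2·area = 24  (B↔C swapped to make it positive)
  edge (8, 10)→(11, 1): d=(3,-9) top-left  bias=+0
  edge (11, 1)→(12, 6): d=(1,5) right/bottom  bias=-1
  edge (12, 6)→(8, 10): d=(-4,4) right/bottom  bias=-1
    (5,0)@(11, 1): e=[0,0,24] → .  [on edge]
    (8,0)@(17, 1): e=[54,-30,0] → .  [on edge]
    (5,1)@(11, 3): e=[6,2,16] → X
    (6,1)@(13, 3): e=[24,-8,8] → .
    (7,1)@(15, 3): e=[42,-18,0] → .  [on edge]
    (5,2)@(11, 5): e=[12,4,8] → X
    (6,2)@(13, 5): e=[30,-6,0] → .  [on edge]
    (4,3)@(9, 7): e=[0,16,8] → X  [on edge]
    (5,3)@(11, 7): e=[18,6,0] → .  [on edge]
    (4,4)@(9, 9): e=[6,18,0] → .  [on edge]
    (3,5)@(7, 11): e=[-6,30,0] → .  [on edge]
    (6,5)@(13, 11): e=[48,0,-24] → .  [on edge]
    (2,6)@(5, 13): e=[-18,42,0] → .  [on edge]
    (3,6)@(7, 13): e=[0,32,-8] → .  [on edge]
  covered (3 px):
    . . . . . . . . .
    . . . . . X . . .
    . . . . . X . . .
    . . . . X . . . .
    . . . . . . . . .
    . . . . . . . . .
    . . . . . . . . .
T1:
  2·area = 48  (B↔C swapped to make it positive)
  edge (2, 8)→(2, 0): d=(0,-8) top-left  bias=+0
  edge (2, 0)→(8, 12): d=(6,12) right/bottom  bias=-1
  edge (8, 12)→(2, 8): d=(-6,-4) top-left  bias=+0
    (1,1)@(3, 3): e=[8,6,34] → X
    (2,1)@(5, 3): e=[24,-18,42] → .
    (1,2)@(3, 5): e=[8,18,22] → X
    (2,2)@(5, 5): e=[24,-6,30] → .
    (1,3)@(3, 7): e=[8,30,10] → X
    (2,3)@(5, 7): e=[24,6,18] → X
    (3,3)@(7, 7): e=[40,-18,26] → .
    (1,4)@(3, 9): e=[8,42,-2] → .
    (2,4)@(5, 9): e=[24,18,6] → X
    (3,4)@(7, 9): e=[40,-6,14] → .
    (2,5)@(5, 11): e=[24,30,-6] → .
    (3,5)@(7, 11): e=[40,6,2] → X
  covered (6 px):
    . . . . . . . . .
    . X . . . . . . .
    . X . . . . . . .
    . X X . . . . . .
    . . X . . . . . .
    . . . X . . . . .
    . . . . . . . . .
T2:
  2·area = 144  (B↔C swapped to make it positive)
  edge (0, 10)→(0, 2): d=(0,-8) top-left  bias=+0
  edge (0, 2)→(18, 8): d=(18,6) right/bottom  bias=-1
  edge (18, 8)→(0, 10): d=(-18,2) right/bottom  bias=-1
    (0,1)@(1, 3): e=[8,12,124] → X
    (1,1)@(3, 3): e=[24,0,120] → .  [on edge]
    (0,2)@(1, 5): e=[8,48,88] → X
    (1,2)@(3, 5): e=[24,36,84] → X
    (2,2)@(5, 5): e=[40,24,80] → X
    (3,2)@(7, 5): e=[56,12,76] → X
    (4,2)@(9, 5): e=[72,0,72] → .  [on edge]
    (0,3)@(1, 7): e=[8,84,52] → X
    (4,3)@(9, 7): e=[72,36,36] → X
    (5,3)@(11, 7): e=[88,24,32] → X
    (6,3)@(13, 7): e=[104,12,28] → X
    (7,3)@(15, 7): e=[120,0,24] → .  [on edge]
    (4,4)@(9, 9): e=[72,72,0] → .  [on edge]
  covered (16 px):
    . . . . . . . . .
    X . . . . . . . .
    X X X X . . . . .
    X X X X X X X . .
    X X X X . . . . .
    . . . . . . . . .
    . . . . . . . . .
T3:
  2·area = 48
  edge (6, 2)→(12, 12): d=(6,10) right/bottom  bias=-1
  edge (12, 12)→(0, 0): d=(-12,-12) top-left  bias=+0
  edge (0, 0)→(6, 2): d=(6,2) right/bottom  bias=-1
    (0,0)@(1, 1): e=[44,0,4] → X  [on edge]
    (1,0)@(3, 1): e=[24,24,0] → .  [on edge]
    (0,1)@(1, 3): e=[56,-24,16] → .
    (1,1)@(3, 3): e=[36,0,12] → X  [on edge]
    (2,1)@(5, 3): e=[16,24,8] → X
    (3,1)@(7, 3): e=[-4,48,4] → .
    (4,1)@(9, 3): e=[-24,72,0] → .  [on edge]
    (1,2)@(3, 5): e=[48,-24,24] → .
    (2,2)@(5, 5): e=[28,0,20] → X  [on edge]
    (3,2)@(7, 5): e=[8,24,16] → X
    (4,2)@(9, 5): e=[-12,48,12] → .
    (7,2)@(15, 5): e=[-72,120,0] → .  [on edge]
    (3,3)@(7, 7): e=[20,0,28] → X  [on edge]
    (4,3)@(9, 7): e=[0,24,24] → .  [on edge]
    (4,4)@(9, 9): e=[12,0,36] → X  [on edge]
    (5,5)@(11, 11): e=[4,0,44] → X  [on edge]
    (6,6)@(13, 13): e=[-4,0,52] → .  [on edge]
  covered (8 px):
    X . . . . . . . .
    . X X . . . . . .
    . . X X . . . . .
    . . . X . . . . .
    . . . . X . . . .
    . . . . . X . . .
    . . . . . . . . .

Answer: [[0,0],[1,1],[2,1],[2,2],[3,2],[3,3],[4,4],[5,5]]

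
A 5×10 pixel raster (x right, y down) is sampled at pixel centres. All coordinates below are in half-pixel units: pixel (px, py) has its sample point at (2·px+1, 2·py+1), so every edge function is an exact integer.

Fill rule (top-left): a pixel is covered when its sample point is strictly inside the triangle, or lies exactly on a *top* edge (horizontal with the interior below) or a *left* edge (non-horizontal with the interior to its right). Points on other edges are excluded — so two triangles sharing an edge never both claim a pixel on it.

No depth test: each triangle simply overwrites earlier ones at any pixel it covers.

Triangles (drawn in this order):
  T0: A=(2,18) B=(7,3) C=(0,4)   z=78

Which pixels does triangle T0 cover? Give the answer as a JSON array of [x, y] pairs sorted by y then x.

T0:
  2·area = 100  (B↔C swapped to make it positive)
  edge (2, 18)→(0, 4): d=(-2,-14) top-left  bias=+0
  edge (0, 4)→(7, 3): d=(7,-1) top-left  bias=+0
  edge (7, 3)→(2, 18): d=(-5,15) right/bottom  bias=-1
    (3,1)@(7, 3): e=[100,0,0] → .  [on edge]
    (0,2)@(1, 5): e=[12,8,80] → X
    (1,2)@(3, 5): e=[40,10,50] → X
    (2,2)@(5, 5): e=[68,12,20] → X
    (3,2)@(7, 5): e=[96,14,-10] → .
    (0,3)@(1, 7): e=[8,22,70] → X
    (3,3)@(7, 7): e=[92,28,-20] → .
    (0,4)@(1, 9): e=[4,36,60] → X
    (2,4)@(5, 9): e=[60,40,0] → .  [on edge]
    (0,5)@(1, 11): e=[0,50,50] → X  [on edge]
    (2,5)@(5, 11): e=[56,54,-10] → .
    (0,6)@(1, 13): e=[-4,64,40] → .
    (1,7)@(3, 15): e=[20,80,0] → .  [on edge]
  covered (11 px):
    . . . . .
    . . . . .
    X X X . .
    X X X . .
    X X . . .
    X X . . .
    . X . . .
    . . . . .
    . . . . .
    . . . . .

Result: [[0,2],[1,2],[2,2],[0,3],[1,3],[2,3],[0,4],[1,4],[0,5],[1,5],[1,6]]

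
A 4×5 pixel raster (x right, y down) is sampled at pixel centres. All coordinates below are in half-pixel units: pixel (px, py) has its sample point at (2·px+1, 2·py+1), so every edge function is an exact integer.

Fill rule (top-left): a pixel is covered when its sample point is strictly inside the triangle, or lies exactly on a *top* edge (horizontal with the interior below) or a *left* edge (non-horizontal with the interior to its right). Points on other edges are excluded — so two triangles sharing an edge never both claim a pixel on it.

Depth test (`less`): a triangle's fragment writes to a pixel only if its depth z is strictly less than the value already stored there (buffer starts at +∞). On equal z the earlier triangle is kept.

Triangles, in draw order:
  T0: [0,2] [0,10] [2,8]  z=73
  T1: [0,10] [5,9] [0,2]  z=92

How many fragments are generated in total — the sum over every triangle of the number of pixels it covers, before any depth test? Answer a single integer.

T0:
  2·area = 16  (B↔C swapped to make it positive)
  edge (0, 2)→(2, 8): d=(2,6) right/bottom  bias=-1
  edge (2, 8)→(0, 10): d=(-2,2) right/bottom  bias=-1
  edge (0, 10)→(0, 2): d=(0,-8) top-left  bias=+0
    (3,1)@(7, 3): e=[-40,0,56] → .  [on edge]
    (0,2)@(1, 5): e=[0,8,8] → .  [on edge]
    (2,2)@(5, 5): e=[-24,0,40] → .  [on edge]
    (0,3)@(1, 7): e=[4,4,8] → X
    (1,3)@(3, 7): e=[-8,0,24] → .  [on edge]
    (0,4)@(1, 9): e=[8,0,8] → .  [on edge]
  covered (1 px):
    . . . .
    . . . .
    . . . .
    X . . .
    . . . .
T1:
  2·area = 40  (B↔C swapped to make it positive)
  edge (0, 10)→(0, 2): d=(0,-8) top-left  bias=+0
  edge (0, 2)→(5, 9): d=(5,7) right/bottom  bias=-1
  edge (5, 9)→(0, 10): d=(-5,1) right/bottom  bias=-1
    (0,2)@(1, 5): e=[8,8,24] → X
    (1,2)@(3, 5): e=[24,-6,22] → .
    (0,3)@(1, 7): e=[8,18,14] → X
    (1,3)@(3, 7): e=[24,4,12] → X
    (2,3)@(5, 7): e=[40,-10,10] → .
    (0,4)@(1, 9): e=[8,28,4] → X
    (2,4)@(5, 9): e=[40,0,0] → .  [on edge]
  covered (5 px):
    . . . .
    . . . .
    X . . .
    X X . .
    X X . .

Final: 6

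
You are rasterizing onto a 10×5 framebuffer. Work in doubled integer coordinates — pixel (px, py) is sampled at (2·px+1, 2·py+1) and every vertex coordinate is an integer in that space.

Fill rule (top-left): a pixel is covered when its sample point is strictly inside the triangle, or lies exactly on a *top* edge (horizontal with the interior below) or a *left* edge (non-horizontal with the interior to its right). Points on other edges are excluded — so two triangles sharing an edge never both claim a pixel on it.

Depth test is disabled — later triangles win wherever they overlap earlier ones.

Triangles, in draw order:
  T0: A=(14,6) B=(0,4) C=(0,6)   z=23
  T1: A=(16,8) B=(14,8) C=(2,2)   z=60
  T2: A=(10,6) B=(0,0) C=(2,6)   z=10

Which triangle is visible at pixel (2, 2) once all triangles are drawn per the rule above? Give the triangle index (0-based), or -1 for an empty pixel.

T0:
  2·area = 28  (B↔C swapped to make it positive)
  edge (14, 6)→(0, 6): d=(-14,0) right/bottom  bias=-1
  edge (0, 6)→(0, 4): d=(0,-2) top-left  bias=+0
  edge (0, 4)→(14, 6): d=(14,2) right/bottom  bias=-1
    (0,2)@(1, 5): e=[14,2,12] → █
    (1,2)@(3, 5): e=[14,6,8] → █
    (2,2)@(5, 5): e=[14,10,4] → █
    (3,2)@(7, 5): e=[14,14,0] → ·  [on edge]
    (0,3)@(1, 7): e=[-14,2,40] → ·
    (1,3)@(3, 7): e=[-14,6,36] → ·
    (2,3)@(5, 7): e=[-14,10,32] → ·
  covered (3 px):
    · · · · · · · · · ·
    · · · · · · · · · ·
    █ █ █ · · · · · · ·
    · · · · · · · · · ·
    · · · · · · · · · ·
T1:
  2·area = 12
  edge (16, 8)→(14, 8): d=(-2,0) right/bottom  bias=-1
  edge (14, 8)→(2, 2): d=(-12,-6) top-left  bias=+0
  edge (2, 2)→(16, 8): d=(14,6) right/bottom  bias=-1
    (4,2)@(9, 5): e=[6,6,0] → ·  [on edge]
    (6,3)@(13, 7): e=[2,6,4] → █
    (7,3)@(15, 7): e=[2,18,-8] → ·
    (6,4)@(13, 9): e=[-2,-18,32] → ·
  covered (1 px):
    · · · · · · · · · ·
    · · · · · · · · · ·
    · · · · · · · · · ·
    · · · · · · █ · · ·
    · · · · · · · · · ·
T2:
  2·area = 48  (B↔C swapped to make it positive)
  edge (10, 6)→(2, 6): d=(-8,0) right/bottom  bias=-1
  edge (2, 6)→(0, 0): d=(-2,-6) top-left  bias=+0
  edge (0, 0)→(10, 6): d=(10,6) right/bottom  bias=-1
    (0,0)@(1, 1): e=[40,4,4] → █
    (1,0)@(3, 1): e=[40,16,-8] → ·
    (0,1)@(1, 3): e=[24,0,24] → █  [on edge]
    (1,1)@(3, 3): e=[24,12,12] → █
    (2,1)@(5, 3): e=[24,24,0] → ·  [on edge]
    (0,2)@(1, 5): e=[8,-4,44] → ·
    (1,2)@(3, 5): e=[8,8,32] → █
    (2,2)@(5, 5): e=[8,20,20] → █
    (3,2)@(7, 5): e=[8,32,8] → █
    (4,2)@(9, 5): e=[8,44,-4] → ·
    (1,3)@(3, 7): e=[-8,4,52] → ·
    (2,3)@(5, 7): e=[-8,16,40] → ·
    (1,4)@(3, 9): e=[-24,0,72] → ·  [on edge]
    (7,4)@(15, 9): e=[-24,72,0] → ·  [on edge]
  covered (6 px):
    █ · · · · · · · · ·
    █ █ · · · · · · · ·
    · █ █ █ · · · · · ·
    · · · · · · · · · ·
    · · · · · · · · · ·

Z-buffer (winner per pixel, '.' = empty):
  2 . . . . . . . . .
  2 2 . . . . . . . .
  0 2 2 2 . . . . . .
  . . . . . . 1 . . .
  . . . . . . . . . .

Final: 2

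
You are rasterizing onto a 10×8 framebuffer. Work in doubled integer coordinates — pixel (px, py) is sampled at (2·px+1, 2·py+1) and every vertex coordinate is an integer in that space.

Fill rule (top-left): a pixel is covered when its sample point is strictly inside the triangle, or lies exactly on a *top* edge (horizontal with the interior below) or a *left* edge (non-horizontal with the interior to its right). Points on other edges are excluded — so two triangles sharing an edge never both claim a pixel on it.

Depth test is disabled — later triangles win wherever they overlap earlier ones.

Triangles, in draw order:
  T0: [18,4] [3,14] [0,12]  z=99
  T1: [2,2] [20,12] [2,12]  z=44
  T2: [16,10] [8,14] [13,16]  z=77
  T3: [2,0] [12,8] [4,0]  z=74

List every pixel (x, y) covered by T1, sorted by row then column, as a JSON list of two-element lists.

T0:
  2·area = 60
  edge (18, 4)→(3, 14): d=(-15,10) right/bottom  bias=-1
  edge (3, 14)→(0, 12): d=(-3,-2) top-left  bias=+0
  edge (0, 12)→(18, 4): d=(18,-8) top-left  bias=+0
    (6,3)@(13, 7): e=[5,41,14] → █
    (7,3)@(15, 7): e=[-15,45,30] → ·
    (3,4)@(7, 9): e=[35,23,2] → █
    (4,4)@(9, 9): e=[15,27,18] → █
    (5,4)@(11, 9): e=[-5,31,34] → ·
    (6,4)@(13, 9): e=[-25,35,50] → ·
    (1,5)@(3, 11): e=[45,9,6] → █
    (2,5)@(5, 11): e=[25,13,22] → █
    (4,5)@(9, 11): e=[-15,21,54] → ·
    (1,6)@(3, 13): e=[15,3,42] → █
    (2,6)@(5, 13): e=[-5,7,58] → ·
    (3,6)@(7, 13): e=[-25,11,74] → ·
  covered (7 px):
    · · · · · · · · · ·
    · · · · · · · · · ·
    · · · · · · · · · ·
    · · · · · · █ · · ·
    · · · █ █ · · · · ·
    · █ █ █ · · · · · ·
    · █ · · · · · · · ·
    · · · · · · · · · ·
T1:
  2·area = 180
  edge (2, 2)→(20, 12): d=(18,10) right/bottom  bias=-1
  edge (20, 12)→(2, 12): d=(-18,0) right/bottom  bias=-1
  edge (2, 12)→(2, 2): d=(0,-10) top-left  bias=+0
    (1,1)@(3, 3): e=[8,162,10] → █
    (2,1)@(5, 3): e=[-12,162,30] → ·
    (1,2)@(3, 5): e=[44,126,10] → █
    (2,2)@(5, 5): e=[24,126,30] → █
    (3,2)@(7, 5): e=[4,126,50] → █
    (4,2)@(9, 5): e=[-16,126,70] → ·
    (1,3)@(3, 7): e=[80,90,10] → █
    (4,3)@(9, 7): e=[20,90,70] → █
    (5,3)@(11, 7): e=[0,90,90] → ·  [on edge]
    (1,4)@(3, 9): e=[116,54,10] → █
    (5,4)@(11, 9): e=[36,54,90] → █
    (6,4)@(13, 9): e=[16,54,110] → █
  covered (22 px):
    · · · · · · · · · ·
    · █ · · · · · · · ·
    · █ █ █ · · · · · ·
    · █ █ █ █ · · · · ·
    · █ █ █ █ █ █ · · ·
    · █ █ █ █ █ █ █ █ ·
    · · · · · · · · · ·
    · · · · · · · · · ·
T2:
  2·area = 36  (B↔C swapped to make it positive)
  edge (16, 10)→(13, 16): d=(-3,6) right/bottom  bias=-1
  edge (13, 16)→(8, 14): d=(-5,-2) top-left  bias=+0
  edge (8, 14)→(16, 10): d=(8,-4) top-left  bias=+0
    (7,5)@(15, 11): e=[3,29,4] → █
    (8,5)@(17, 11): e=[-9,33,12] → ·
    (5,6)@(11, 13): e=[21,11,4] → █
    (6,6)@(13, 13): e=[9,15,12] → █
    (7,6)@(15, 13): e=[-3,19,20] → ·
    (5,7)@(11, 15): e=[15,1,20] → █
    (7,7)@(15, 15): e=[-9,9,36] → ·
  covered (5 px):
    · · · · · · · · · ·
    · · · · · · · · · ·
    · · · · · · · · · ·
    · · · · · · · · · ·
    · · · · · · · · · ·
    · · · · · · · █ · ·
    · · · · · █ █ · · ·
    · · · · · █ █ · · ·
T3:
  2·area = 16  (B↔C swapped to make it positive)
  edge (2, 0)→(4, 0): d=(2,0) top-left  bias=+0
  edge (4, 0)→(12, 8): d=(8,8) right/bottom  bias=-1
  edge (12, 8)→(2, 0): d=(-10,-8) top-left  bias=+0
    (2,0)@(5, 1): e=[2,0,14] → ·  [on edge]
    (3,1)@(7, 3): e=[6,0,10] → ·  [on edge]
    (4,2)@(9, 5): e=[10,0,6] → ·  [on edge]
    (5,3)@(11, 7): e=[14,0,2] → ·  [on edge]
    (6,4)@(13, 9): e=[18,0,-2] → ·  [on edge]
    (7,5)@(15, 11): e=[22,0,-6] → ·  [on edge]
    (8,6)@(17, 13): e=[26,0,-10] → ·  [on edge]
    (9,7)@(19, 15): e=[30,0,-14] → ·  [on edge]
  covered (0 px):
    · · · · · · · · · ·
    · · · · · · · · · ·
    · · · · · · · · · ·
    · · · · · · · · · ·
    · · · · · · · · · ·
    · · · · · · · · · ·
    · · · · · · · · · ·
    · · · · · · · · · ·

Result: [[1,1],[1,2],[2,2],[3,2],[1,3],[2,3],[3,3],[4,3],[1,4],[2,4],[3,4],[4,4],[5,4],[6,4],[1,5],[2,5],[3,5],[4,5],[5,5],[6,5],[7,5],[8,5]]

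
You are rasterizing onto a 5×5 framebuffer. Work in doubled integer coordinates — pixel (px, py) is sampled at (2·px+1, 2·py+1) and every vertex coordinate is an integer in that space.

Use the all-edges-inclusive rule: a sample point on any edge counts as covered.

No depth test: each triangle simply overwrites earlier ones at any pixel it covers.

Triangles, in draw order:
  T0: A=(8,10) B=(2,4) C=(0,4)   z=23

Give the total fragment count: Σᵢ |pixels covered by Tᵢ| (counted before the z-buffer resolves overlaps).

T0:
  2·area = 12  (B↔C swapped to make it positive)
  edge (8, 10)→(0, 4): d=(-8,-6) inclusive
  edge (0, 4)→(2, 4): d=(2,0) inclusive
  edge (2, 4)→(8, 10): d=(6,6) inclusive
    (0,1)@(1, 3): e=[14,-2,0] → ·  [on edge]
    (1,2)@(3, 5): e=[10,2,0] → #  [on edge]
    (2,2)@(5, 5): e=[22,2,-12] → ·
    (1,3)@(3, 7): e=[-6,6,12] → ·
    (2,3)@(5, 7): e=[6,6,0] → #  [on edge]
    (3,3)@(7, 7): e=[18,6,-12] → ·
    (2,4)@(5, 9): e=[-10,10,12] → ·
    (3,4)@(7, 9): e=[2,10,0] → #  [on edge]
    (4,4)@(9, 9): e=[14,10,-12] → ·
  covered (3 px):
    · · · · ·
    · · · · ·
    · # · · ·
    · · # · ·
    · · · # ·

Result: 3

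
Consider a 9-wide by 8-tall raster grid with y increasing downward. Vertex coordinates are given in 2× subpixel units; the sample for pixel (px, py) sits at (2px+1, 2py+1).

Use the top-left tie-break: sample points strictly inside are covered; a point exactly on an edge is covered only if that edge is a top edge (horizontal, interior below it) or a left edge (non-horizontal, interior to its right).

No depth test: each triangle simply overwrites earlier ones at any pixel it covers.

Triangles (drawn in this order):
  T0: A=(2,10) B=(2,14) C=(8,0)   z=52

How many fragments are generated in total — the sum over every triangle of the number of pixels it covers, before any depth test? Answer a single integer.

T0:
  2·area = 24  (B↔C swapped to make it positive)
  edge (2, 10)→(8, 0): d=(6,-10) top-left  bias=+0
  edge (8, 0)→(2, 14): d=(-6,14) right/bottom  bias=-1
  edge (2, 14)→(2, 10): d=(0,-4) top-left  bias=+0
    (2,2)@(5, 5): e=[0,12,12] → #  [on edge]
    (3,2)@(7, 5): e=[20,-16,20] → ·
    (2,3)@(5, 7): e=[12,0,12] → ·  [on edge]
    (1,4)@(3, 9): e=[4,16,4] → #
    (2,4)@(5, 9): e=[24,-12,12] → ·
    (1,5)@(3, 11): e=[16,4,4] → #
    (2,5)@(5, 11): e=[36,-24,12] → ·
    (1,6)@(3, 13): e=[28,-8,4] → ·
  covered (3 px):
    · · · · · · · · ·
    · · · · · · · · ·
    · · # · · · · · ·
    · · · · · · · · ·
    · # · · · · · · ·
    · # · · · · · · ·
    · · · · · · · · ·
    · · · · · · · · ·

Final: 3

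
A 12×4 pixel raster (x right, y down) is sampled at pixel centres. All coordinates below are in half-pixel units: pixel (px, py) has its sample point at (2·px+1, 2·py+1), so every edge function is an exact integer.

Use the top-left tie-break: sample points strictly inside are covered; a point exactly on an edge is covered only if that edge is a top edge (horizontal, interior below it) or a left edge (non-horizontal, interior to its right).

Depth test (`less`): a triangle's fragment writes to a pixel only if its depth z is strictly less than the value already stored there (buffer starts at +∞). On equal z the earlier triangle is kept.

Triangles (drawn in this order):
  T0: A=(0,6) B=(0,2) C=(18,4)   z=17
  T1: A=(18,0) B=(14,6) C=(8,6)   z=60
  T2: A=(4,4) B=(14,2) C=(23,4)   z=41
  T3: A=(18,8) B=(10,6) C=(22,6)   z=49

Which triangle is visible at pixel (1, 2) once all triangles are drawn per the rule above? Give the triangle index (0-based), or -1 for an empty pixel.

T0:
  2·area = 72
  edge (0, 6)→(0, 2): d=(0,-4) top-left  bias=+0
  edge (0, 2)→(18, 4): d=(18,2) right/bottom  bias=-1
  edge (18, 4)→(0, 6): d=(-18,2) right/bottom  bias=-1
    (0,1)@(1, 3): e=[4,16,52] → X
    (1,1)@(3, 3): e=[12,12,48] → X
    (2,1)@(5, 3): e=[20,8,44] → X
    (3,1)@(7, 3): e=[28,4,40] → X
    (4,1)@(9, 3): e=[36,0,36] → .  [on edge]
    (0,2)@(1, 5): e=[4,52,16] → X
    (4,2)@(9, 5): e=[36,36,0] → .  [on edge]
    (0,3)@(1, 7): e=[4,88,-20] → .
    (1,3)@(3, 7): e=[12,84,-24] → .
    (2,3)@(5, 7): e=[20,80,-28] → .
    (3,3)@(7, 7): e=[28,76,-32] → .
  covered (8 px):
    . . . . . . . . . . . .
    X X X X . . . . . . . .
    X X X X . . . . . . . .
    . . . . . . . . . . . .
T1:
  2·area = 36
  edge (18, 0)→(14, 6): d=(-4,6) right/bottom  bias=-1
  edge (14, 6)→(8, 6): d=(-6,0) right/bottom  bias=-1
  edge (8, 6)→(18, 0): d=(10,-6) top-left  bias=+0
    (8,0)@(17, 1): e=[2,30,4] → X
    (9,0)@(19, 1): e=[-10,30,16] → .
    (6,1)@(13, 3): e=[18,18,0] → X  [on edge]
    (7,1)@(15, 3): e=[6,18,12] → X
    (8,1)@(17, 3): e=[-6,18,24] → .
    (5,2)@(11, 5): e=[22,6,8] → X
    (7,2)@(15, 5): e=[-2,6,32] → .
    (5,3)@(11, 7): e=[14,-6,28] → .
    (6,3)@(13, 7): e=[2,-6,40] → .
  covered (5 px):
    . . . . . . . . X . . .
    . . . . . . X X . . . .
    . . . . . X X . . . . .
    . . . . . . . . . . . .
T2:
  2·area = 38
  edge (4, 4)→(14, 2): d=(10,-2) top-left  bias=+0
  edge (14, 2)→(23, 4): d=(9,2) right/bottom  bias=-1
  edge (23, 4)→(4, 4): d=(-19,0) right/bottom  bias=-1
    (9,0)@(19, 1): e=[0,-19,57] → .  [on edge]
    (4,1)@(9, 3): e=[0,19,19] → X  [on edge]
    (5,1)@(11, 3): e=[4,15,19] → X
    (6,1)@(13, 3): e=[8,11,19] → X
    (7,1)@(15, 3): e=[12,7,19] → X
    (8,1)@(17, 3): e=[16,3,19] → X
    (9,1)@(19, 3): e=[20,-1,19] → .
    (4,2)@(9, 5): e=[20,37,-19] → .
    (5,2)@(11, 5): e=[24,33,-19] → .
    (6,2)@(13, 5): e=[28,29,-19] → .
    (7,2)@(15, 5): e=[32,25,-19] → .
    (8,2)@(17, 5): e=[36,21,-19] → .
  covered (5 px):
    . . . . . . . . . . . .
    . . . . X X X X X . . .
    . . . . . . . . . . . .
    . . . . . . . . . . . .
T3:
  2·area = 24
  edge (18, 8)→(10, 6): d=(-8,-2) top-left  bias=+0
  edge (10, 6)→(22, 6): d=(12,0) top-left  bias=+0
  edge (22, 6)→(18, 8): d=(-4,2) right/bottom  bias=-1
    (7,3)@(15, 7): e=[2,12,10] → X
    (8,3)@(17, 7): e=[6,12,6] → X
    (9,3)@(19, 7): e=[10,12,2] → X
    (10,3)@(21, 7): e=[14,12,-2] → .
  covered (3 px):
    . . . . . . . . . . . .
    . . . . . . . . . . . .
    . . . . . . . . . . . .
    . . . . . . . X X X . .

Z-buffer (winner per pixel, '.' = empty):
  . . . . . . . . 1 . . .
  0 0 0 0 2 2 2 2 2 . . .
  0 0 0 0 . 1 1 . . . . .
  . . . . . . . 3 3 3 . .

Final: 0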